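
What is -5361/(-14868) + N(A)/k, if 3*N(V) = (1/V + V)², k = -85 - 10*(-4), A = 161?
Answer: -158282443079/825843060 ≈ -191.66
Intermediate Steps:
k = -45 (k = -85 + 40 = -45)
N(V) = (V + 1/V)²/3 (N(V) = (1/V + V)²/3 = (V + 1/V)²/3)
-5361/(-14868) + N(A)/k = -5361/(-14868) + ((⅓)*(1 + 161²)²/161²)/(-45) = -5361*(-1/14868) + ((⅓)*(1/25921)*(1 + 25921)²)*(-1/45) = 1787/4956 + ((⅓)*(1/25921)*25922²)*(-1/45) = 1787/4956 + ((⅓)*(1/25921)*671950084)*(-1/45) = 1787/4956 + (671950084/77763)*(-1/45) = 1787/4956 - 671950084/3499335 = -158282443079/825843060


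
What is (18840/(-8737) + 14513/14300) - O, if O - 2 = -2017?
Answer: 251609674581/124939100 ≈ 2013.9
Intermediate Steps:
O = -2015 (O = 2 - 2017 = -2015)
(18840/(-8737) + 14513/14300) - O = (18840/(-8737) + 14513/14300) - 1*(-2015) = (18840*(-1/8737) + 14513*(1/14300)) + 2015 = (-18840/8737 + 14513/14300) + 2015 = -142611919/124939100 + 2015 = 251609674581/124939100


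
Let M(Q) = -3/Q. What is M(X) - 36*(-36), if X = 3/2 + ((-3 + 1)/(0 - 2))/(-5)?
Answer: 16818/13 ≈ 1293.7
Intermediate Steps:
X = 13/10 (X = 3*(½) - 2/(-2)*(-⅕) = 3/2 - 2*(-½)*(-⅕) = 3/2 + 1*(-⅕) = 3/2 - ⅕ = 13/10 ≈ 1.3000)
M(X) - 36*(-36) = -3/13/10 - 36*(-36) = -3*10/13 + 1296 = -30/13 + 1296 = 16818/13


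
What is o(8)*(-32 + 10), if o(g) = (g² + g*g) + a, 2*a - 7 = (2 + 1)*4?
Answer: -3025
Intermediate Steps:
a = 19/2 (a = 7/2 + ((2 + 1)*4)/2 = 7/2 + (3*4)/2 = 7/2 + (½)*12 = 7/2 + 6 = 19/2 ≈ 9.5000)
o(g) = 19/2 + 2*g² (o(g) = (g² + g*g) + 19/2 = (g² + g²) + 19/2 = 2*g² + 19/2 = 19/2 + 2*g²)
o(8)*(-32 + 10) = (19/2 + 2*8²)*(-32 + 10) = (19/2 + 2*64)*(-22) = (19/2 + 128)*(-22) = (275/2)*(-22) = -3025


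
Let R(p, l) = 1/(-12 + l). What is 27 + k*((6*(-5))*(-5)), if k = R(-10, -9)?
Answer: 139/7 ≈ 19.857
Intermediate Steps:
k = -1/21 (k = 1/(-12 - 9) = 1/(-21) = -1/21 ≈ -0.047619)
27 + k*((6*(-5))*(-5)) = 27 - 6*(-5)*(-5)/21 = 27 - (-10)*(-5)/7 = 27 - 1/21*150 = 27 - 50/7 = 139/7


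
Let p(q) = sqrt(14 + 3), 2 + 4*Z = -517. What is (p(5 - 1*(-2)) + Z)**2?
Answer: 269633/16 - 519*sqrt(17)/2 ≈ 15782.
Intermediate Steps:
Z = -519/4 (Z = -1/2 + (1/4)*(-517) = -1/2 - 517/4 = -519/4 ≈ -129.75)
p(q) = sqrt(17)
(p(5 - 1*(-2)) + Z)**2 = (sqrt(17) - 519/4)**2 = (-519/4 + sqrt(17))**2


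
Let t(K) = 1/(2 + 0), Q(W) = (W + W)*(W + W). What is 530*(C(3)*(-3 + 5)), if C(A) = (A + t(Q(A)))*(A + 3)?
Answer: 22260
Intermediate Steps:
Q(W) = 4*W² (Q(W) = (2*W)*(2*W) = 4*W²)
t(K) = ½ (t(K) = 1/2 = ½)
C(A) = (½ + A)*(3 + A) (C(A) = (A + ½)*(A + 3) = (½ + A)*(3 + A))
530*(C(3)*(-3 + 5)) = 530*((3/2 + 3² + (7/2)*3)*(-3 + 5)) = 530*((3/2 + 9 + 21/2)*2) = 530*(21*2) = 530*42 = 22260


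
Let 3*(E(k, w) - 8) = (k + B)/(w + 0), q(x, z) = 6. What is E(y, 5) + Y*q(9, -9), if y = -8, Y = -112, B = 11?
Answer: -3319/5 ≈ -663.80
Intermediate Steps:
E(k, w) = 8 + (11 + k)/(3*w) (E(k, w) = 8 + ((k + 11)/(w + 0))/3 = 8 + ((11 + k)/w)/3 = 8 + (11 + k)/(3*w))
E(y, 5) + Y*q(9, -9) = (⅓)*(11 - 8 + 24*5)/5 - 112*6 = (⅓)*(⅕)*(11 - 8 + 120) - 672 = (⅓)*(⅕)*123 - 672 = 41/5 - 672 = -3319/5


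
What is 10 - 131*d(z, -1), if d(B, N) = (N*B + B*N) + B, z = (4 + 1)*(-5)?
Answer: -3265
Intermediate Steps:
z = -25 (z = 5*(-5) = -25)
d(B, N) = B + 2*B*N (d(B, N) = (B*N + B*N) + B = 2*B*N + B = B + 2*B*N)
10 - 131*d(z, -1) = 10 - (-3275)*(1 + 2*(-1)) = 10 - (-3275)*(1 - 2) = 10 - (-3275)*(-1) = 10 - 131*25 = 10 - 3275 = -3265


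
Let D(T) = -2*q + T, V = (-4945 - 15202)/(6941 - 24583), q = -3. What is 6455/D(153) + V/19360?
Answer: 2204702772973/54306310080 ≈ 40.598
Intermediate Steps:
V = 20147/17642 (V = -20147/(-17642) = -20147*(-1/17642) = 20147/17642 ≈ 1.1420)
D(T) = 6 + T (D(T) = -2*(-3) + T = 6 + T)
6455/D(153) + V/19360 = 6455/(6 + 153) + (20147/17642)/19360 = 6455/159 + (20147/17642)*(1/19360) = 6455*(1/159) + 20147/341549120 = 6455/159 + 20147/341549120 = 2204702772973/54306310080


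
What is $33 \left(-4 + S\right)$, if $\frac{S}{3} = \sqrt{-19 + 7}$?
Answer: $-132 + 198 i \sqrt{3} \approx -132.0 + 342.95 i$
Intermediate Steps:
$S = 6 i \sqrt{3}$ ($S = 3 \sqrt{-19 + 7} = 3 \sqrt{-12} = 3 \cdot 2 i \sqrt{3} = 6 i \sqrt{3} \approx 10.392 i$)
$33 \left(-4 + S\right) = 33 \left(-4 + 6 i \sqrt{3}\right) = -132 + 198 i \sqrt{3}$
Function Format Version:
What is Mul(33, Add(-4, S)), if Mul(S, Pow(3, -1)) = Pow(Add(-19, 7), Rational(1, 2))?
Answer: Add(-132, Mul(198, I, Pow(3, Rational(1, 2)))) ≈ Add(-132.00, Mul(342.95, I))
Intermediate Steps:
S = Mul(6, I, Pow(3, Rational(1, 2))) (S = Mul(3, Pow(Add(-19, 7), Rational(1, 2))) = Mul(3, Pow(-12, Rational(1, 2))) = Mul(3, Mul(2, I, Pow(3, Rational(1, 2)))) = Mul(6, I, Pow(3, Rational(1, 2))) ≈ Mul(10.392, I))
Mul(33, Add(-4, S)) = Mul(33, Add(-4, Mul(6, I, Pow(3, Rational(1, 2))))) = Add(-132, Mul(198, I, Pow(3, Rational(1, 2))))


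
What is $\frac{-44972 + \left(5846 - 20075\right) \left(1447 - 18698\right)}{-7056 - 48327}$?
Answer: $- \frac{245419507}{55383} \approx -4431.3$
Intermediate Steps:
$\frac{-44972 + \left(5846 - 20075\right) \left(1447 - 18698\right)}{-7056 - 48327} = \frac{-44972 - -245464479}{-55383} = \left(-44972 + 245464479\right) \left(- \frac{1}{55383}\right) = 245419507 \left(- \frac{1}{55383}\right) = - \frac{245419507}{55383}$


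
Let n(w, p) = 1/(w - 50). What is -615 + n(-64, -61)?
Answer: -70111/114 ≈ -615.01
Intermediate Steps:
n(w, p) = 1/(-50 + w)
-615 + n(-64, -61) = -615 + 1/(-50 - 64) = -615 + 1/(-114) = -615 - 1/114 = -70111/114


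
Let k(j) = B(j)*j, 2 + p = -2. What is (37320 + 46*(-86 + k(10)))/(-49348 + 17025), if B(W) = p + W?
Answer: -36124/32323 ≈ -1.1176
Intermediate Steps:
p = -4 (p = -2 - 2 = -4)
B(W) = -4 + W
k(j) = j*(-4 + j) (k(j) = (-4 + j)*j = j*(-4 + j))
(37320 + 46*(-86 + k(10)))/(-49348 + 17025) = (37320 + 46*(-86 + 10*(-4 + 10)))/(-49348 + 17025) = (37320 + 46*(-86 + 10*6))/(-32323) = (37320 + 46*(-86 + 60))*(-1/32323) = (37320 + 46*(-26))*(-1/32323) = (37320 - 1196)*(-1/32323) = 36124*(-1/32323) = -36124/32323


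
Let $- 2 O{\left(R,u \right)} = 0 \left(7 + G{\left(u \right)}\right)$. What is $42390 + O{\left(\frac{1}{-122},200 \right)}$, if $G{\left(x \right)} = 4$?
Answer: $42390$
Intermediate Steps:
$O{\left(R,u \right)} = 0$ ($O{\left(R,u \right)} = - \frac{0 \left(7 + 4\right)}{2} = - \frac{0 \cdot 11}{2} = \left(- \frac{1}{2}\right) 0 = 0$)
$42390 + O{\left(\frac{1}{-122},200 \right)} = 42390 + 0 = 42390$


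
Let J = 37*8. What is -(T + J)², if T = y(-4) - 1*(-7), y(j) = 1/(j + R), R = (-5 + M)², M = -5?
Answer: -846169921/9216 ≈ -91815.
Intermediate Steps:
R = 100 (R = (-5 - 5)² = (-10)² = 100)
y(j) = 1/(100 + j) (y(j) = 1/(j + 100) = 1/(100 + j))
T = 673/96 (T = 1/(100 - 4) - 1*(-7) = 1/96 + 7 = 673/96 ≈ 7.0104)
J = 296
-(T + J)² = -(673/96 + 296)² = -(29089/96)² = -1*846169921/9216 = -846169921/9216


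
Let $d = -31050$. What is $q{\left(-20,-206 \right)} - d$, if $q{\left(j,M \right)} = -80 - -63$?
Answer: $31033$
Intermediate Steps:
$q{\left(j,M \right)} = -17$ ($q{\left(j,M \right)} = -80 + 63 = -17$)
$q{\left(-20,-206 \right)} - d = -17 - -31050 = -17 + 31050 = 31033$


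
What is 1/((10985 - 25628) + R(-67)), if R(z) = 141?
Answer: -1/14502 ≈ -6.8956e-5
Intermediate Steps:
1/((10985 - 25628) + R(-67)) = 1/((10985 - 25628) + 141) = 1/(-14643 + 141) = 1/(-14502) = -1/14502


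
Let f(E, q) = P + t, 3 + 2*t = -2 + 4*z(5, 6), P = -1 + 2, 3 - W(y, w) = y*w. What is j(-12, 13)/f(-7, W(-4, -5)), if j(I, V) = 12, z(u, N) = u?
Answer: 24/17 ≈ 1.4118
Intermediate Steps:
W(y, w) = 3 - w*y (W(y, w) = 3 - y*w = 3 - w*y)
P = 1
t = 15/2 (t = -3/2 + (-2 + 4*5)/2 = -3/2 + (-2 + 20)/2 = -3/2 + (½)*18 = -3/2 + 9 = 15/2 ≈ 7.5000)
f(E, q) = 17/2 (f(E, q) = 1 + 15/2 = 17/2)
j(-12, 13)/f(-7, W(-4, -5)) = 12/(17/2) = 12*(2/17) = 24/17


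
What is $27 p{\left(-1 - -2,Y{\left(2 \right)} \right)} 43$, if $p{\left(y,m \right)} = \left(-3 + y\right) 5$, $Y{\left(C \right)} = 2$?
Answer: $-11610$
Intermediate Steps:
$p{\left(y,m \right)} = -15 + 5 y$
$27 p{\left(-1 - -2,Y{\left(2 \right)} \right)} 43 = 27 \left(-15 + 5 \left(-1 - -2\right)\right) 43 = 27 \left(-15 + 5 \left(-1 + 2\right)\right) 43 = 27 \left(-15 + 5 \cdot 1\right) 43 = 27 \left(-15 + 5\right) 43 = 27 \left(-10\right) 43 = \left(-270\right) 43 = -11610$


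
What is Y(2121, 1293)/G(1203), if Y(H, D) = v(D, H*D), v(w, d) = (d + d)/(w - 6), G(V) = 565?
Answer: 609434/80795 ≈ 7.5430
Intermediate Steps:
v(w, d) = 2*d/(-6 + w) (v(w, d) = (2*d)/(-6 + w) = 2*d/(-6 + w))
Y(H, D) = 2*D*H/(-6 + D) (Y(H, D) = 2*(H*D)/(-6 + D) = 2*(D*H)/(-6 + D) = 2*D*H/(-6 + D))
Y(2121, 1293)/G(1203) = (2*1293*2121/(-6 + 1293))/565 = (2*1293*2121/1287)*(1/565) = (2*1293*2121*(1/1287))*(1/565) = (609434/143)*(1/565) = 609434/80795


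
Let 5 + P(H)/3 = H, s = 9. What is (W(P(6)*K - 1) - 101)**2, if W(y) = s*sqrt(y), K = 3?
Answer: 10849 - 3636*sqrt(2) ≈ 5706.9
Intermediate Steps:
P(H) = -15 + 3*H
W(y) = 9*sqrt(y)
(W(P(6)*K - 1) - 101)**2 = (9*sqrt((-15 + 3*6)*3 - 1) - 101)**2 = (9*sqrt((-15 + 18)*3 - 1) - 101)**2 = (9*sqrt(3*3 - 1) - 101)**2 = (9*sqrt(9 - 1) - 101)**2 = (9*sqrt(8) - 101)**2 = (9*(2*sqrt(2)) - 101)**2 = (18*sqrt(2) - 101)**2 = (-101 + 18*sqrt(2))**2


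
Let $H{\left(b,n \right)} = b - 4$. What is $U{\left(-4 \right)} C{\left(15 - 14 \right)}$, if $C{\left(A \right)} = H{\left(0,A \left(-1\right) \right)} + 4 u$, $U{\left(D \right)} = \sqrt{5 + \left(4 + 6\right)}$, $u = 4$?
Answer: $12 \sqrt{15} \approx 46.476$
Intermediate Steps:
$H{\left(b,n \right)} = -4 + b$
$U{\left(D \right)} = \sqrt{15}$ ($U{\left(D \right)} = \sqrt{5 + 10} = \sqrt{15}$)
$C{\left(A \right)} = 12$ ($C{\left(A \right)} = \left(-4 + 0\right) + 4 \cdot 4 = -4 + 16 = 12$)
$U{\left(-4 \right)} C{\left(15 - 14 \right)} = \sqrt{15} \cdot 12 = 12 \sqrt{15}$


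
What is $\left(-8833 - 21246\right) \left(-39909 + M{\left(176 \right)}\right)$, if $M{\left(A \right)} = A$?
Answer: $1195128907$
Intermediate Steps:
$\left(-8833 - 21246\right) \left(-39909 + M{\left(176 \right)}\right) = \left(-8833 - 21246\right) \left(-39909 + 176\right) = \left(-30079\right) \left(-39733\right) = 1195128907$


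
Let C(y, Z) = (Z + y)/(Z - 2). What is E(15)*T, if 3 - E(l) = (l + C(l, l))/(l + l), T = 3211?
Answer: 15561/2 ≈ 7780.5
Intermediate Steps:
C(y, Z) = (Z + y)/(-2 + Z)
E(l) = 3 - (l + 2*l/(-2 + l))/(2*l) (E(l) = 3 - (l + (l + l)/(-2 + l))/(l + l) = 3 - (l + (2*l)/(-2 + l))/(2*l) = 3 - (l + 2*l/(-2 + l))*1/(2*l) = 3 - (l + 2*l/(-2 + l))/(2*l))
E(15)*T = ((-12 + 5*15)/(2*(-2 + 15)))*3211 = ((½)*(-12 + 75)/13)*3211 = ((½)*(1/13)*63)*3211 = (63/26)*3211 = 15561/2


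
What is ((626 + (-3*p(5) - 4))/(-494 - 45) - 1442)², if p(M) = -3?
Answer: 605080181161/290521 ≈ 2.0827e+6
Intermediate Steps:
((626 + (-3*p(5) - 4))/(-494 - 45) - 1442)² = ((626 + (-3*(-3) - 4))/(-494 - 45) - 1442)² = ((626 + (9 - 4))/(-539) - 1442)² = ((626 + 5)*(-1/539) - 1442)² = (631*(-1/539) - 1442)² = (-631/539 - 1442)² = (-777869/539)² = 605080181161/290521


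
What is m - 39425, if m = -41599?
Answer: -81024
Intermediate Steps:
m - 39425 = -41599 - 39425 = -81024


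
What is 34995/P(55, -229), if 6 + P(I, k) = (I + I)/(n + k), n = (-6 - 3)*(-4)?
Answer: -6754035/1268 ≈ -5326.5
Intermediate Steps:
n = 36 (n = -9*(-4) = 36)
P(I, k) = -6 + 2*I/(36 + k) (P(I, k) = -6 + (I + I)/(36 + k) = -6 + (2*I)/(36 + k) = -6 + 2*I/(36 + k))
34995/P(55, -229) = 34995/((2*(-108 + 55 - 3*(-229))/(36 - 229))) = 34995/((2*(-108 + 55 + 687)/(-193))) = 34995/((2*(-1/193)*634)) = 34995/(-1268/193) = 34995*(-193/1268) = -6754035/1268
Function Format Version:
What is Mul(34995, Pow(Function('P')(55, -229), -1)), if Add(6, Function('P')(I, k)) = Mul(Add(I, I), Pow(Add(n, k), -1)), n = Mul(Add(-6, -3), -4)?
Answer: Rational(-6754035, 1268) ≈ -5326.5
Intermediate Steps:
n = 36 (n = Mul(-9, -4) = 36)
Function('P')(I, k) = Add(-6, Mul(2, I, Pow(Add(36, k), -1))) (Function('P')(I, k) = Add(-6, Mul(Add(I, I), Pow(Add(36, k), -1))) = Add(-6, Mul(Mul(2, I), Pow(Add(36, k), -1))) = Add(-6, Mul(2, I, Pow(Add(36, k), -1))))
Mul(34995, Pow(Function('P')(55, -229), -1)) = Mul(34995, Pow(Mul(2, Pow(Add(36, -229), -1), Add(-108, 55, Mul(-3, -229))), -1)) = Mul(34995, Pow(Mul(2, Pow(-193, -1), Add(-108, 55, 687)), -1)) = Mul(34995, Pow(Mul(2, Rational(-1, 193), 634), -1)) = Mul(34995, Pow(Rational(-1268, 193), -1)) = Mul(34995, Rational(-193, 1268)) = Rational(-6754035, 1268)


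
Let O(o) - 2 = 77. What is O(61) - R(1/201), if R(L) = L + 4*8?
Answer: 9446/201 ≈ 46.995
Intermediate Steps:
O(o) = 79 (O(o) = 2 + 77 = 79)
R(L) = 32 + L (R(L) = L + 32 = 32 + L)
O(61) - R(1/201) = 79 - (32 + 1/201) = 79 - 1*6433/201 = 79 - 6433/201 = 9446/201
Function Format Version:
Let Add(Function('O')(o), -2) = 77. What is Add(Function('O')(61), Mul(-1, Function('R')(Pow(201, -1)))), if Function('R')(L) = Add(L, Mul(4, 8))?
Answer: Rational(9446, 201) ≈ 46.995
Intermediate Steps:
Function('O')(o) = 79 (Function('O')(o) = Add(2, 77) = 79)
Function('R')(L) = Add(32, L) (Function('R')(L) = Add(L, 32) = Add(32, L))
Add(Function('O')(61), Mul(-1, Function('R')(Pow(201, -1)))) = Add(79, Mul(-1, Add(32, Pow(201, -1)))) = Add(79, Mul(-1, Add(32, Rational(1, 201)))) = Add(79, Mul(-1, Rational(6433, 201))) = Add(79, Rational(-6433, 201)) = Rational(9446, 201)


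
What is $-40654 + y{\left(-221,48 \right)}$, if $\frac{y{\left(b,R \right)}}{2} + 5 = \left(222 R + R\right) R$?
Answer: $986920$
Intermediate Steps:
$y{\left(b,R \right)} = -10 + 446 R^{2}$ ($y{\left(b,R \right)} = -10 + 2 \left(222 R + R\right) R = -10 + 2 \cdot 223 R R = -10 + 2 \cdot 223 R^{2} = -10 + 446 R^{2}$)
$-40654 + y{\left(-221,48 \right)} = -40654 - \left(10 - 446 \cdot 48^{2}\right) = -40654 + \left(-10 + 446 \cdot 2304\right) = -40654 + \left(-10 + 1027584\right) = -40654 + 1027574 = 986920$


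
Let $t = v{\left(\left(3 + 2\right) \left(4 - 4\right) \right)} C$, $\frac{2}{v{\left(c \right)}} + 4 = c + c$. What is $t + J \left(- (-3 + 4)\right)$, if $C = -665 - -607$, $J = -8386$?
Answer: $8415$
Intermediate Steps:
$C = -58$ ($C = -665 + 607 = -58$)
$v{\left(c \right)} = \frac{2}{-4 + 2 c}$ ($v{\left(c \right)} = \frac{2}{-4 + \left(c + c\right)} = \frac{2}{-4 + 2 c}$)
$t = 29$ ($t = \frac{1}{-2 + \left(3 + 2\right) \left(4 - 4\right)} \left(-58\right) = \frac{1}{-2 + 5 \cdot 0} \left(-58\right) = \frac{1}{-2 + 0} \left(-58\right) = \frac{1}{-2} \left(-58\right) = \left(- \frac{1}{2}\right) \left(-58\right) = 29$)
$t + J \left(- (-3 + 4)\right) = 29 - 8386 \left(- (-3 + 4)\right) = 29 - 8386 \left(\left(-1\right) 1\right) = 29 - -8386 = 29 + 8386 = 8415$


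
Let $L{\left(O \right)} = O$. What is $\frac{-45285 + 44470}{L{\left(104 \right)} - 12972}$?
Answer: $\frac{815}{12868} \approx 0.063335$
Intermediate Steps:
$\frac{-45285 + 44470}{L{\left(104 \right)} - 12972} = \frac{-45285 + 44470}{104 - 12972} = - \frac{815}{104 - 12972} = - \frac{815}{-12868} = \left(-815\right) \left(- \frac{1}{12868}\right) = \frac{815}{12868}$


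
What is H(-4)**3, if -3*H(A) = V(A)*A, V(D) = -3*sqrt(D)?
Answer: 512*I ≈ 512.0*I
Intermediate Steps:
H(A) = A**(3/2) (H(A) = -(-3*sqrt(A))*A/3 = -(-1)*A**(3/2) = A**(3/2))
H(-4)**3 = ((-4)**(3/2))**3 = (-8*I)**3 = 512*I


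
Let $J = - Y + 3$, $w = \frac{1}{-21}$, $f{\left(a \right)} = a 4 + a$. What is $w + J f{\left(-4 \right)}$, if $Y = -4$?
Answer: $- \frac{2941}{21} \approx -140.05$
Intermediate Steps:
$f{\left(a \right)} = 5 a$ ($f{\left(a \right)} = 4 a + a = 5 a$)
$w = - \frac{1}{21} \approx -0.047619$
$J = 7$ ($J = \left(-1\right) \left(-4\right) + 3 = 4 + 3 = 7$)
$w + J f{\left(-4 \right)} = - \frac{1}{21} + 7 \cdot 5 \left(-4\right) = - \frac{1}{21} + 7 \left(-20\right) = - \frac{1}{21} - 140 = - \frac{2941}{21}$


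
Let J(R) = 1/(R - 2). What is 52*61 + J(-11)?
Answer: 41235/13 ≈ 3171.9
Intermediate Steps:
J(R) = 1/(-2 + R)
52*61 + J(-11) = 52*61 + 1/(-2 - 11) = 3172 + 1/(-13) = 3172 - 1/13 = 41235/13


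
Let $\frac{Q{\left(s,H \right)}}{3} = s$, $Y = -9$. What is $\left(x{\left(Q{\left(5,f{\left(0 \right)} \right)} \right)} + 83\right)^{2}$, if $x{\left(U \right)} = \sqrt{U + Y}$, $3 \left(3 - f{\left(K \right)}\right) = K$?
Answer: $\left(83 + \sqrt{6}\right)^{2} \approx 7301.6$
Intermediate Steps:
$f{\left(K \right)} = 3 - \frac{K}{3}$
$Q{\left(s,H \right)} = 3 s$
$x{\left(U \right)} = \sqrt{-9 + U}$ ($x{\left(U \right)} = \sqrt{U - 9} = \sqrt{-9 + U}$)
$\left(x{\left(Q{\left(5,f{\left(0 \right)} \right)} \right)} + 83\right)^{2} = \left(\sqrt{-9 + 3 \cdot 5} + 83\right)^{2} = \left(\sqrt{-9 + 15} + 83\right)^{2} = \left(\sqrt{6} + 83\right)^{2} = \left(83 + \sqrt{6}\right)^{2}$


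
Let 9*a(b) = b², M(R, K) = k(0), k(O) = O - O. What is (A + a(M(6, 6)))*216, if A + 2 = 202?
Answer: 43200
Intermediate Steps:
k(O) = 0
M(R, K) = 0
A = 200 (A = -2 + 202 = 200)
a(b) = b²/9
(A + a(M(6, 6)))*216 = (200 + (⅑)*0²)*216 = (200 + (⅑)*0)*216 = (200 + 0)*216 = 200*216 = 43200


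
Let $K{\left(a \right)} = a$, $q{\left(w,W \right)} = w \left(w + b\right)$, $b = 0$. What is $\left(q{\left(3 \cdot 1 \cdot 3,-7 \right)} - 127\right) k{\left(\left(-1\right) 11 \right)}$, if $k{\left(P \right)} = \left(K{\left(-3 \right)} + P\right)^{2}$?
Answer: $-9016$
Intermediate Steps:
$q{\left(w,W \right)} = w^{2}$ ($q{\left(w,W \right)} = w \left(w + 0\right) = w w = w^{2}$)
$k{\left(P \right)} = \left(-3 + P\right)^{2}$
$\left(q{\left(3 \cdot 1 \cdot 3,-7 \right)} - 127\right) k{\left(\left(-1\right) 11 \right)} = \left(\left(3 \cdot 1 \cdot 3\right)^{2} - 127\right) \left(-3 - 11\right)^{2} = \left(\left(3 \cdot 3\right)^{2} - 127\right) \left(-3 - 11\right)^{2} = \left(9^{2} - 127\right) \left(-14\right)^{2} = \left(81 - 127\right) 196 = \left(-46\right) 196 = -9016$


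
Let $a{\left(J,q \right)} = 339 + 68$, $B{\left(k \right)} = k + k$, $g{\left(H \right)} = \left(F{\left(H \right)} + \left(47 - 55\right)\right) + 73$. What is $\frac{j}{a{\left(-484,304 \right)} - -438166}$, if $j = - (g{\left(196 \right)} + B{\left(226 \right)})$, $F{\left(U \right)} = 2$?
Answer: $- \frac{173}{146191} \approx -0.0011834$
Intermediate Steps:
$g{\left(H \right)} = 67$ ($g{\left(H \right)} = \left(2 + \left(47 - 55\right)\right) + 73 = \left(2 - 8\right) + 73 = -6 + 73 = 67$)
$B{\left(k \right)} = 2 k$
$a{\left(J,q \right)} = 407$
$j = -519$ ($j = - (67 + 2 \cdot 226) = - (67 + 452) = \left(-1\right) 519 = -519$)
$\frac{j}{a{\left(-484,304 \right)} - -438166} = - \frac{519}{407 - -438166} = - \frac{519}{407 + 438166} = - \frac{519}{438573} = \left(-519\right) \frac{1}{438573} = - \frac{173}{146191}$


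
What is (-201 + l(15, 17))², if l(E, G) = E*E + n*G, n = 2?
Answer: 3364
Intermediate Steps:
l(E, G) = E² + 2*G (l(E, G) = E*E + 2*G = E² + 2*G)
(-201 + l(15, 17))² = (-201 + (15² + 2*17))² = (-201 + (225 + 34))² = (-201 + 259)² = 58² = 3364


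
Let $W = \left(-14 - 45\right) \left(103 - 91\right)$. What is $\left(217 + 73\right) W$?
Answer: $-205320$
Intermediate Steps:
$W = -708$ ($W = \left(-59\right) 12 = -708$)
$\left(217 + 73\right) W = \left(217 + 73\right) \left(-708\right) = 290 \left(-708\right) = -205320$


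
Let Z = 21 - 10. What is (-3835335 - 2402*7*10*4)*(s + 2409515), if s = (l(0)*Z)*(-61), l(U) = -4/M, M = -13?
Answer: -141191828881845/13 ≈ -1.0861e+13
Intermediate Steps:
Z = 11
l(U) = 4/13 (l(U) = -4/(-13) = -4*(-1/13) = 4/13)
s = -2684/13 (s = ((4/13)*11)*(-61) = (44/13)*(-61) = -2684/13 ≈ -206.46)
(-3835335 - 2402*7*10*4)*(s + 2409515) = (-3835335 - 2402*7*10*4)*(-2684/13 + 2409515) = (-3835335 - 168140*4)*(31321011/13) = (-3835335 - 2402*280)*(31321011/13) = (-3835335 - 672560)*(31321011/13) = -4507895*31321011/13 = -141191828881845/13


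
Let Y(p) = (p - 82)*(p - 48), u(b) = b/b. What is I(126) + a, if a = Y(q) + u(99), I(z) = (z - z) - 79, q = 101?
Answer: 929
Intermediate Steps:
u(b) = 1
Y(p) = (-82 + p)*(-48 + p)
I(z) = -79 (I(z) = 0 - 79 = -79)
a = 1008 (a = (3936 + 101**2 - 130*101) + 1 = (3936 + 10201 - 13130) + 1 = 1007 + 1 = 1008)
I(126) + a = -79 + 1008 = 929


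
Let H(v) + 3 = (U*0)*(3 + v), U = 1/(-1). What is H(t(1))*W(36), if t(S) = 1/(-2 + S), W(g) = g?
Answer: -108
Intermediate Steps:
U = -1 (U = 1*(-1) = -1)
H(v) = -3 (H(v) = -3 + (-1*0)*(3 + v) = -3 + 0*(3 + v) = -3 + 0 = -3)
H(t(1))*W(36) = -3*36 = -108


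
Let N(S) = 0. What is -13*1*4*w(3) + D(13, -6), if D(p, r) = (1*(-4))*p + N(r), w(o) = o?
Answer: -208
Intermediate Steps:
D(p, r) = -4*p (D(p, r) = (1*(-4))*p + 0 = -4*p + 0 = -4*p)
-13*1*4*w(3) + D(13, -6) = -13*1*4*3 - 4*13 = -52*3 - 52 = -13*12 - 52 = -156 - 52 = -208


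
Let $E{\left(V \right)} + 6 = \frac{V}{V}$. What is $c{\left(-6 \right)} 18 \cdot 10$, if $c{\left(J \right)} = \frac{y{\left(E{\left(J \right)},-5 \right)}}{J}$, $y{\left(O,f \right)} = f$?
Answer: $150$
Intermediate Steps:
$E{\left(V \right)} = -5$ ($E{\left(V \right)} = -6 + \frac{V}{V} = -6 + 1 = -5$)
$c{\left(J \right)} = - \frac{5}{J}$
$c{\left(-6 \right)} 18 \cdot 10 = - \frac{5}{-6} \cdot 18 \cdot 10 = \left(-5\right) \left(- \frac{1}{6}\right) 18 \cdot 10 = \frac{5}{6} \cdot 18 \cdot 10 = 15 \cdot 10 = 150$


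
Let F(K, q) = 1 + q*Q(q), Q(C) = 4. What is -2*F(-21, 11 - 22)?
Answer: 86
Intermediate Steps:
F(K, q) = 1 + 4*q (F(K, q) = 1 + q*4 = 1 + 4*q)
-2*F(-21, 11 - 22) = -2*(1 + 4*(11 - 22)) = -2*(1 + 4*(-11)) = -2*(1 - 44) = -2*(-43) = 86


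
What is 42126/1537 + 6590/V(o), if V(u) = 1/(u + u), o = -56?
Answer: -1134386834/1537 ≈ -7.3805e+5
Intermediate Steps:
V(u) = 1/(2*u)
42126/1537 + 6590/V(o) = 42126/1537 + 6590/(((½)/(-56))) = 42126*(1/1537) + 6590/(((½)*(-1/56))) = 42126/1537 + 6590/(-1/112) = 42126/1537 + 6590*(-112) = 42126/1537 - 738080 = -1134386834/1537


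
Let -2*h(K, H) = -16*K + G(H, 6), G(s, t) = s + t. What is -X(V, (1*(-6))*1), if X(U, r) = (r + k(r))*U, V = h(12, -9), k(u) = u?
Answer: 1170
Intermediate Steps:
h(K, H) = -3 + 8*K - H/2 (h(K, H) = -(-16*K + (H + 6))/2 = -(-16*K + (6 + H))/2 = -(6 + H - 16*K)/2 = -3 + 8*K - H/2)
V = 195/2 (V = -3 + 8*12 - ½*(-9) = -3 + 96 + 9/2 = 195/2 ≈ 97.500)
X(U, r) = 2*U*r (X(U, r) = (r + r)*U = (2*r)*U = 2*U*r)
-X(V, (1*(-6))*1) = -2*195*(1*(-6))*1/2 = -2*195*(-6*1)/2 = -2*195*(-6)/2 = -1*(-1170) = 1170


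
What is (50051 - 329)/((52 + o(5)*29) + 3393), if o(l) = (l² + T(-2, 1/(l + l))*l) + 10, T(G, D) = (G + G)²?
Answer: 8287/1130 ≈ 7.3336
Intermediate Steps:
T(G, D) = 4*G² (T(G, D) = (2*G)² = 4*G²)
o(l) = 10 + l² + 16*l (o(l) = (l² + (4*(-2)²)*l) + 10 = (l² + (4*4)*l) + 10 = (l² + 16*l) + 10 = 10 + l² + 16*l)
(50051 - 329)/((52 + o(5)*29) + 3393) = (50051 - 329)/((52 + (10 + 5² + 16*5)*29) + 3393) = 49722/((52 + (10 + 25 + 80)*29) + 3393) = 49722/((52 + 115*29) + 3393) = 49722/((52 + 3335) + 3393) = 49722/(3387 + 3393) = 49722/6780 = 49722*(1/6780) = 8287/1130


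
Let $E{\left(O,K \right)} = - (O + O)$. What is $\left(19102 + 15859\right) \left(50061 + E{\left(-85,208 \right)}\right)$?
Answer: $1756125991$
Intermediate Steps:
$E{\left(O,K \right)} = - 2 O$
$\left(19102 + 15859\right) \left(50061 + E{\left(-85,208 \right)}\right) = \left(19102 + 15859\right) \left(50061 - -170\right) = 34961 \left(50061 + 170\right) = 34961 \cdot 50231 = 1756125991$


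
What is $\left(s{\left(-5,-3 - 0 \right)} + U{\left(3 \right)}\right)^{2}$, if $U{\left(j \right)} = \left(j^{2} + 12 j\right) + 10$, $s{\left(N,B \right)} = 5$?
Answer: $3600$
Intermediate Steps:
$U{\left(j \right)} = 10 + j^{2} + 12 j$
$\left(s{\left(-5,-3 - 0 \right)} + U{\left(3 \right)}\right)^{2} = \left(5 + \left(10 + 3^{2} + 12 \cdot 3\right)\right)^{2} = \left(5 + \left(10 + 9 + 36\right)\right)^{2} = \left(5 + 55\right)^{2} = 60^{2} = 3600$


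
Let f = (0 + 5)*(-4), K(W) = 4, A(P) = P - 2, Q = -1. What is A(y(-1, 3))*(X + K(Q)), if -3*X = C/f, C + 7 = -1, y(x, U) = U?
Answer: 58/15 ≈ 3.8667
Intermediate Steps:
C = -8 (C = -7 - 1 = -8)
A(P) = -2 + P
f = -20 (f = 5*(-4) = -20)
X = -2/15 (X = -(-8)/(3*(-20)) = -(-8)*(-1)/(3*20) = -⅓*⅖ = -2/15 ≈ -0.13333)
A(y(-1, 3))*(X + K(Q)) = (-2 + 3)*(-2/15 + 4) = 1*(58/15) = 58/15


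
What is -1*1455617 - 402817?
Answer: -1858434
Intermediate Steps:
-1*1455617 - 402817 = -1455617 - 402817 = -1858434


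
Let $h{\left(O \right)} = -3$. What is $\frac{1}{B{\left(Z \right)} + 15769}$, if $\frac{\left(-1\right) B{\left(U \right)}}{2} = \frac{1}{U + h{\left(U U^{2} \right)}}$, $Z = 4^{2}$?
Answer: $\frac{13}{204995} \approx 6.3416 \cdot 10^{-5}$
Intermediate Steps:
$Z = 16$
$B{\left(U \right)} = - \frac{2}{-3 + U}$ ($B{\left(U \right)} = - \frac{2}{U - 3} = - \frac{2}{-3 + U}$)
$\frac{1}{B{\left(Z \right)} + 15769} = \frac{1}{- \frac{2}{-3 + 16} + 15769} = \frac{1}{- \frac{2}{13} + 15769} = \frac{1}{\frac{204995}{13}} = \frac{13}{204995}$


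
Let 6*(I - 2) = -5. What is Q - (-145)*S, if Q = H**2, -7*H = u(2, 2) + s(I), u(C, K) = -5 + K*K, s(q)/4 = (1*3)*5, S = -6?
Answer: -39149/49 ≈ -798.96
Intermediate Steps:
I = 7/6 (I = 2 + (1/6)*(-5) = 2 - 5/6 = 7/6 ≈ 1.1667)
s(q) = 60 (s(q) = 4*((1*3)*5) = 4*(3*5) = 4*15 = 60)
u(C, K) = -5 + K**2
H = -59/7 (H = -((-5 + 2**2) + 60)/7 = -((-5 + 4) + 60)/7 = -(-1 + 60)/7 = -1/7*59 = -59/7 ≈ -8.4286)
Q = 3481/49 (Q = (-59/7)**2 = 3481/49 ≈ 71.041)
Q - (-145)*S = 3481/49 - (-145)*(-6) = 3481/49 - 1*870 = 3481/49 - 870 = -39149/49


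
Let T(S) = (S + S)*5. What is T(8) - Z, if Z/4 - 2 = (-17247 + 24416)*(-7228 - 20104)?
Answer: 783772504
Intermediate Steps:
Z = -783772424 (Z = 8 + 4*((-17247 + 24416)*(-7228 - 20104)) = 8 + 4*(7169*(-27332)) = 8 + 4*(-195943108) = 8 - 783772432 = -783772424)
T(S) = 10*S (T(S) = (2*S)*5 = 10*S)
T(8) - Z = 10*8 - 1*(-783772424) = 80 + 783772424 = 783772504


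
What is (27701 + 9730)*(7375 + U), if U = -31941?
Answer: -919529946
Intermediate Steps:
(27701 + 9730)*(7375 + U) = (27701 + 9730)*(7375 - 31941) = 37431*(-24566) = -919529946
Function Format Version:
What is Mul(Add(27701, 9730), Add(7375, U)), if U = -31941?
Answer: -919529946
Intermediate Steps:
Mul(Add(27701, 9730), Add(7375, U)) = Mul(Add(27701, 9730), Add(7375, -31941)) = Mul(37431, -24566) = -919529946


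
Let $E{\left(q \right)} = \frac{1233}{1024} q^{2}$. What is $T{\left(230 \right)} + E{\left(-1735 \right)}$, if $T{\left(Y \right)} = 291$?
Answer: $\frac{3711905409}{1024} \approx 3.6249 \cdot 10^{6}$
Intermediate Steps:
$E{\left(q \right)} = \frac{1233 q^{2}}{1024}$ ($E{\left(q \right)} = 1233 \cdot \frac{1}{1024} q^{2} = \frac{1233 q^{2}}{1024}$)
$T{\left(230 \right)} + E{\left(-1735 \right)} = 291 + \frac{1233 \left(-1735\right)^{2}}{1024} = 291 + \frac{1233}{1024} \cdot 3010225 = 291 + \frac{3711607425}{1024} = \frac{3711905409}{1024}$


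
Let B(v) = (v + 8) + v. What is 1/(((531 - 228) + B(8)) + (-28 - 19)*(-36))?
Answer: 1/2019 ≈ 0.00049530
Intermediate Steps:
B(v) = 8 + 2*v (B(v) = (8 + v) + v = 8 + 2*v)
1/(((531 - 228) + B(8)) + (-28 - 19)*(-36)) = 1/(((531 - 228) + (8 + 2*8)) + (-28 - 19)*(-36)) = 1/((303 + (8 + 16)) - 47*(-36)) = 1/((303 + 24) + 1692) = 1/(327 + 1692) = 1/2019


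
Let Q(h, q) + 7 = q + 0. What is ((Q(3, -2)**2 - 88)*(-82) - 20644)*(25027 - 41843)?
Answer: 337497120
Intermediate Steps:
Q(h, q) = -7 + q (Q(h, q) = -7 + (q + 0) = -7 + q)
((Q(3, -2)**2 - 88)*(-82) - 20644)*(25027 - 41843) = (((-7 - 2)**2 - 88)*(-82) - 20644)*(25027 - 41843) = (((-9)**2 - 88)*(-82) - 20644)*(-16816) = ((81 - 88)*(-82) - 20644)*(-16816) = (-7*(-82) - 20644)*(-16816) = (574 - 20644)*(-16816) = -20070*(-16816) = 337497120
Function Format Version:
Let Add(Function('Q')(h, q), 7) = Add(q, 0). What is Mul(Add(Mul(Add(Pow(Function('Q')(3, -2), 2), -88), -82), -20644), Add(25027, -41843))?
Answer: 337497120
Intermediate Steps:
Function('Q')(h, q) = Add(-7, q) (Function('Q')(h, q) = Add(-7, Add(q, 0)) = Add(-7, q))
Mul(Add(Mul(Add(Pow(Function('Q')(3, -2), 2), -88), -82), -20644), Add(25027, -41843)) = Mul(Add(Mul(Add(Pow(Add(-7, -2), 2), -88), -82), -20644), Add(25027, -41843)) = Mul(Add(Mul(Add(Pow(-9, 2), -88), -82), -20644), -16816) = Mul(Add(Mul(Add(81, -88), -82), -20644), -16816) = Mul(Add(Mul(-7, -82), -20644), -16816) = Mul(Add(574, -20644), -16816) = Mul(-20070, -16816) = 337497120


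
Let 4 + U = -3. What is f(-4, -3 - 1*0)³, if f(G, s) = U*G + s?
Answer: 15625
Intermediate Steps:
U = -7 (U = -4 - 3 = -7)
f(G, s) = s - 7*G (f(G, s) = -7*G + s = s - 7*G)
f(-4, -3 - 1*0)³ = ((-3 - 1*0) - 7*(-4))³ = ((-3 + 0) + 28)³ = (-3 + 28)³ = 25³ = 15625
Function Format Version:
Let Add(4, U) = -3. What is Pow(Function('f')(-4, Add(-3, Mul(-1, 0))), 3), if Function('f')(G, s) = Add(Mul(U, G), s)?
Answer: 15625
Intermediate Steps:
U = -7 (U = Add(-4, -3) = -7)
Function('f')(G, s) = Add(s, Mul(-7, G)) (Function('f')(G, s) = Add(Mul(-7, G), s) = Add(s, Mul(-7, G)))
Pow(Function('f')(-4, Add(-3, Mul(-1, 0))), 3) = Pow(Add(Add(-3, Mul(-1, 0)), Mul(-7, -4)), 3) = Pow(Add(Add(-3, 0), 28), 3) = Pow(Add(-3, 28), 3) = Pow(25, 3) = 15625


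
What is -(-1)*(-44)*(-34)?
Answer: 1496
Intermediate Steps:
-(-1)*(-44)*(-34) = -1*44*(-34) = -44*(-34) = 1496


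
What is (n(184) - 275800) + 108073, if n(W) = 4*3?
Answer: -167715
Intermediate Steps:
n(W) = 12
(n(184) - 275800) + 108073 = (12 - 275800) + 108073 = -275788 + 108073 = -167715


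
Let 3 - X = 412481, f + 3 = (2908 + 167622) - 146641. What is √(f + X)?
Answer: 4*I*√24287 ≈ 623.37*I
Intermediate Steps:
f = 23886 (f = -3 + ((2908 + 167622) - 146641) = -3 + (170530 - 146641) = -3 + 23889 = 23886)
X = -412478 (X = 3 - 1*412481 = 3 - 412481 = -412478)
√(f + X) = √(23886 - 412478) = √(-388592) = 4*I*√24287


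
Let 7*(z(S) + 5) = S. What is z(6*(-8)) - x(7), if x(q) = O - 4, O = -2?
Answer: -41/7 ≈ -5.8571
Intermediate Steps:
z(S) = -5 + S/7
x(q) = -6 (x(q) = -2 - 4 = -6)
z(6*(-8)) - x(7) = (-5 + (6*(-8))/7) - 1*(-6) = (-5 + (1/7)*(-48)) + 6 = (-5 - 48/7) + 6 = -83/7 + 6 = -41/7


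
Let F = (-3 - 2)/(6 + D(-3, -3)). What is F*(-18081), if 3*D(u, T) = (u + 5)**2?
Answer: 271215/22 ≈ 12328.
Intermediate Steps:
D(u, T) = (5 + u)**2/3 (D(u, T) = (u + 5)**2/3 = (5 + u)**2/3)
F = -15/22 (F = (-3 - 2)/(6 + (5 - 3)**2/3) = -5/(6 + (1/3)*2**2) = -5/(6 + (1/3)*4) = -5/(6 + 4/3) = -5/22/3 = -5*3/22 = -15/22 ≈ -0.68182)
F*(-18081) = -15/22*(-18081) = 271215/22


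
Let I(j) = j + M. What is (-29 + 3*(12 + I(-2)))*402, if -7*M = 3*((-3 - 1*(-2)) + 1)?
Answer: 402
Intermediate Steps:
M = 0 (M = -3*((-3 - 1*(-2)) + 1)/7 = -3*((-3 + 2) + 1)/7 = -3*(-1 + 1)/7 = -3*0/7 = -⅐*0 = 0)
I(j) = j (I(j) = j + 0 = j)
(-29 + 3*(12 + I(-2)))*402 = (-29 + 3*(12 - 2))*402 = (-29 + 3*10)*402 = (-29 + 30)*402 = 1*402 = 402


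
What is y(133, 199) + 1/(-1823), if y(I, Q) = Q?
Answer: 362776/1823 ≈ 199.00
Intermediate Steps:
y(133, 199) + 1/(-1823) = 199 + 1/(-1823) = 199 - 1/1823 = 362776/1823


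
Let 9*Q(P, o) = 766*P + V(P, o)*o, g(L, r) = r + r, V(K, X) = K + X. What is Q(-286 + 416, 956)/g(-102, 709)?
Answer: 568898/6381 ≈ 89.155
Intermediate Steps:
g(L, r) = 2*r
Q(P, o) = 766*P/9 + o*(P + o)/9 (Q(P, o) = (766*P + (P + o)*o)/9 = (766*P + o*(P + o))/9 = 766*P/9 + o*(P + o)/9)
Q(-286 + 416, 956)/g(-102, 709) = (766*(-286 + 416)/9 + (⅑)*956*((-286 + 416) + 956))/((2*709)) = ((766/9)*130 + (⅑)*956*(130 + 956))/1418 = (99580/9 + (⅑)*956*1086)*(1/1418) = (99580/9 + 346072/3)*(1/1418) = (1137796/9)*(1/1418) = 568898/6381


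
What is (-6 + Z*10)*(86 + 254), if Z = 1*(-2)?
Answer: -8840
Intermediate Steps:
Z = -2
(-6 + Z*10)*(86 + 254) = (-6 - 2*10)*(86 + 254) = (-6 - 20)*340 = -26*340 = -8840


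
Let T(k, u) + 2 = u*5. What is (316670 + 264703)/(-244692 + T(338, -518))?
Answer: -64597/27476 ≈ -2.3510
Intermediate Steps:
T(k, u) = -2 + 5*u (T(k, u) = -2 + u*5 = -2 + 5*u)
(316670 + 264703)/(-244692 + T(338, -518)) = (316670 + 264703)/(-244692 + (-2 + 5*(-518))) = 581373/(-244692 + (-2 - 2590)) = 581373/(-244692 - 2592) = 581373/(-247284) = 581373*(-1/247284) = -64597/27476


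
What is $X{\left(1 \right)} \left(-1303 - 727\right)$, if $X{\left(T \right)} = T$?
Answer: $-2030$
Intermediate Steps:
$X{\left(1 \right)} \left(-1303 - 727\right) = 1 \left(-1303 - 727\right) = 1 \left(-2030\right) = -2030$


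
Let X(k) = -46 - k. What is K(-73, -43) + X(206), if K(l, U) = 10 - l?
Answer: -169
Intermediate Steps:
K(-73, -43) + X(206) = (10 - 1*(-73)) + (-46 - 1*206) = (10 + 73) + (-46 - 206) = 83 - 252 = -169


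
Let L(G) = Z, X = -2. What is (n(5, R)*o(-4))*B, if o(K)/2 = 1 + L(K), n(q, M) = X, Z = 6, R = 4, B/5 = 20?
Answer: -2800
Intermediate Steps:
B = 100 (B = 5*20 = 100)
n(q, M) = -2
L(G) = 6
o(K) = 14 (o(K) = 2*(1 + 6) = 2*7 = 14)
(n(5, R)*o(-4))*B = -2*14*100 = -28*100 = -2800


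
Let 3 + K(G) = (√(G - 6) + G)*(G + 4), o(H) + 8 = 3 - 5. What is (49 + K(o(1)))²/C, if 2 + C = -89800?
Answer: -5330/44901 + 848*I/14967 ≈ -0.11871 + 0.056658*I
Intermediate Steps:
C = -89802 (C = -2 - 89800 = -89802)
o(H) = -10 (o(H) = -8 + (3 - 5) = -8 - 2 = -10)
K(G) = -3 + (4 + G)*(G + √(-6 + G)) (K(G) = -3 + (√(G - 6) + G)*(G + 4) = -3 + (√(-6 + G) + G)*(4 + G) = -3 + (G + √(-6 + G))*(4 + G) = -3 + (4 + G)*(G + √(-6 + G)))
(49 + K(o(1)))²/C = (49 + (-3 + (-10)² + 4*(-10) + 4*√(-6 - 10) - 10*√(-6 - 10)))²/(-89802) = (49 + (-3 + 100 - 40 + 4*√(-16) - 40*I))²*(-1/89802) = (49 + (-3 + 100 - 40 + 4*(4*I) - 40*I))²*(-1/89802) = (49 + (-3 + 100 - 40 + 16*I - 40*I))²*(-1/89802) = (49 + (57 - 24*I))²*(-1/89802) = (106 - 24*I)²*(-1/89802) = -(106 - 24*I)²/89802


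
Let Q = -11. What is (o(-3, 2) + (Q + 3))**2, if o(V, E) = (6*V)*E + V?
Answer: 2209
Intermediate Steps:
o(V, E) = V + 6*E*V (o(V, E) = 6*E*V + V = V + 6*E*V)
(o(-3, 2) + (Q + 3))**2 = (-3*(1 + 6*2) + (-11 + 3))**2 = (-3*(1 + 12) - 8)**2 = (-3*13 - 8)**2 = (-39 - 8)**2 = (-47)**2 = 2209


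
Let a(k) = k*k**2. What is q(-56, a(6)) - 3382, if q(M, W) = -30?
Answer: -3412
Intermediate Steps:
a(k) = k**3
q(-56, a(6)) - 3382 = -30 - 3382 = -3412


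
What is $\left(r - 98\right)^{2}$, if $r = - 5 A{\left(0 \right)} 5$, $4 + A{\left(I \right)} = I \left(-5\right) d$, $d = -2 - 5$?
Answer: $4$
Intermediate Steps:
$d = -7$
$A{\left(I \right)} = -4 + 35 I$ ($A{\left(I \right)} = -4 + I \left(-5\right) \left(-7\right) = -4 + - 5 I \left(-7\right) = -4 + 35 I$)
$r = 100$ ($r = - 5 \left(-4 + 35 \cdot 0\right) 5 = - 5 \left(-4 + 0\right) 5 = \left(-5\right) \left(-4\right) 5 = 20 \cdot 5 = 100$)
$\left(r - 98\right)^{2} = \left(100 - 98\right)^{2} = 2^{2} = 4$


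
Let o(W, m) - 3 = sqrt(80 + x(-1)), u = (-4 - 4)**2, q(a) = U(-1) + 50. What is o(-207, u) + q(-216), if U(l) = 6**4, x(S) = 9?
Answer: 1349 + sqrt(89) ≈ 1358.4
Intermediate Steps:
U(l) = 1296
q(a) = 1346 (q(a) = 1296 + 50 = 1346)
u = 64 (u = (-8)**2 = 64)
o(W, m) = 3 + sqrt(89) (o(W, m) = 3 + sqrt(80 + 9) = 3 + sqrt(89))
o(-207, u) + q(-216) = (3 + sqrt(89)) + 1346 = 1349 + sqrt(89)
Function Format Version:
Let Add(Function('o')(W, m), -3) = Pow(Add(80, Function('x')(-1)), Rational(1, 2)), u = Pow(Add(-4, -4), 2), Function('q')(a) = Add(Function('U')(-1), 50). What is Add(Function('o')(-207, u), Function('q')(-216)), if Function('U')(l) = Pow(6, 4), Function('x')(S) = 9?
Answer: Add(1349, Pow(89, Rational(1, 2))) ≈ 1358.4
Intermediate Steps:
Function('U')(l) = 1296
Function('q')(a) = 1346 (Function('q')(a) = Add(1296, 50) = 1346)
u = 64 (u = Pow(-8, 2) = 64)
Function('o')(W, m) = Add(3, Pow(89, Rational(1, 2))) (Function('o')(W, m) = Add(3, Pow(Add(80, 9), Rational(1, 2))) = Add(3, Pow(89, Rational(1, 2))))
Add(Function('o')(-207, u), Function('q')(-216)) = Add(Add(3, Pow(89, Rational(1, 2))), 1346) = Add(1349, Pow(89, Rational(1, 2)))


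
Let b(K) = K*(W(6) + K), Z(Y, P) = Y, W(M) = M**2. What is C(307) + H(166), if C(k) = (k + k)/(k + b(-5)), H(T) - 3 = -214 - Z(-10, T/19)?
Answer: -14969/76 ≈ -196.96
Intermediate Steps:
b(K) = K*(36 + K) (b(K) = K*(6**2 + K) = K*(36 + K))
H(T) = -201 (H(T) = 3 + (-214 - 1*(-10)) = 3 + (-214 + 10) = 3 - 204 = -201)
C(k) = 2*k/(-155 + k) (C(k) = (k + k)/(k - 5*(36 - 5)) = (2*k)/(k - 5*31) = (2*k)/(k - 155) = (2*k)/(-155 + k) = 2*k/(-155 + k))
C(307) + H(166) = 2*307/(-155 + 307) - 201 = 2*307/152 - 201 = 2*307*(1/152) - 201 = 307/76 - 201 = -14969/76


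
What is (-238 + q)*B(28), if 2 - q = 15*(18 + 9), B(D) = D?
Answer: -17948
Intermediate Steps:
q = -403 (q = 2 - 15*(18 + 9) = 2 - 15*27 = 2 - 1*405 = 2 - 405 = -403)
(-238 + q)*B(28) = (-238 - 403)*28 = -641*28 = -17948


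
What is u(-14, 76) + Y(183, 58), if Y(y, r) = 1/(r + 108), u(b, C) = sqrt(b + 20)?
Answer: 1/166 + sqrt(6) ≈ 2.4555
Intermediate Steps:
u(b, C) = sqrt(20 + b)
Y(y, r) = 1/(108 + r)
u(-14, 76) + Y(183, 58) = sqrt(20 - 14) + 1/(108 + 58) = sqrt(6) + 1/166 = 1/166 + sqrt(6)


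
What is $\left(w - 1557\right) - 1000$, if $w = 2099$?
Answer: $-458$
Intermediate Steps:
$\left(w - 1557\right) - 1000 = \left(2099 - 1557\right) - 1000 = 542 - 1000 = -458$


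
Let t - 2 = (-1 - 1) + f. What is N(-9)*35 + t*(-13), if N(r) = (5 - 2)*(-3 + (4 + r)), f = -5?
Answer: -775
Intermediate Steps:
N(r) = 3 + 3*r (N(r) = 3*(1 + r) = 3 + 3*r)
t = -5 (t = 2 + ((-1 - 1) - 5) = 2 + (-2 - 5) = 2 - 7 = -5)
N(-9)*35 + t*(-13) = (3 + 3*(-9))*35 - 5*(-13) = (3 - 27)*35 + 65 = -24*35 + 65 = -840 + 65 = -775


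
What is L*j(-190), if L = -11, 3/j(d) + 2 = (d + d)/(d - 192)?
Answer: 2101/64 ≈ 32.828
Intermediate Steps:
j(d) = 3/(-2 + 2*d/(-192 + d)) (j(d) = 3/(-2 + (d + d)/(d - 192)) = 3/(-2 + (2*d)/(-192 + d)) = 3/(-2 + 2*d/(-192 + d)))
L*j(-190) = -11*(-3/2 + (1/128)*(-190)) = -11*(-3/2 - 95/64) = -11*(-191/64) = 2101/64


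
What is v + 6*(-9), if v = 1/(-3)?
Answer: -163/3 ≈ -54.333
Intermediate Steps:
v = -⅓ ≈ -0.33333
v + 6*(-9) = -⅓ + 6*(-9) = -⅓ - 54 = -163/3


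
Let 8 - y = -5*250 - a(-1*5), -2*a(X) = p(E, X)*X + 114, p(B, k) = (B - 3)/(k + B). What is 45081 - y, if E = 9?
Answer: 175505/4 ≈ 43876.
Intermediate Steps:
p(B, k) = (-3 + B)/(B + k)
a(X) = -57 - 3*X/(9 + X) (a(X) = -(((-3 + 9)/(9 + X))*X + 114)/2 = -((6/(9 + X))*X + 114)/2 = -(6*X/(9 + X) + 114)/2 = -(114 + 6*X/(9 + X))/2 = -57 - 3*X/(9 + X))
y = 4819/4 (y = 8 - (-5*250 - 3*(-171 - (-20)*5)/(9 - 1*5)) = 8 - (-1250 - 3*(-171 - 20*(-5))/(9 - 5)) = 8 - (-1250 - 3*(-171 + 100)/4) = 8 - (-1250 - 3*(-71)/4) = 8 - (-1250 - 1*(-213/4)) = 8 - (-1250 + 213/4) = 8 - 1*(-4787/4) = 8 + 4787/4 = 4819/4 ≈ 1204.8)
45081 - y = 45081 - 1*4819/4 = 45081 - 4819/4 = 175505/4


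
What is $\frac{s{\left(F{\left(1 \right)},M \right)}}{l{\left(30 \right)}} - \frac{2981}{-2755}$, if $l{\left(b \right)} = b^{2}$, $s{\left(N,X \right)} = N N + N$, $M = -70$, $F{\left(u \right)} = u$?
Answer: $\frac{268841}{247950} \approx 1.0843$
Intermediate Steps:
$s{\left(N,X \right)} = N + N^{2}$ ($s{\left(N,X \right)} = N^{2} + N = N + N^{2}$)
$\frac{s{\left(F{\left(1 \right)},M \right)}}{l{\left(30 \right)}} - \frac{2981}{-2755} = \frac{1 \left(1 + 1\right)}{30^{2}} - \frac{2981}{-2755} = \frac{1 \cdot 2}{900} - - \frac{2981}{2755} = 2 \cdot \frac{1}{900} + \frac{2981}{2755} = \frac{1}{450} + \frac{2981}{2755} = \frac{268841}{247950}$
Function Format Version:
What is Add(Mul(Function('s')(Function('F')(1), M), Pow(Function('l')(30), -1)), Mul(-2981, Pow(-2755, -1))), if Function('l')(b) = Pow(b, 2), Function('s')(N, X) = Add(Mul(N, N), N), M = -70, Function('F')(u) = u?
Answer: Rational(268841, 247950) ≈ 1.0843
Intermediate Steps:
Function('s')(N, X) = Add(N, Pow(N, 2)) (Function('s')(N, X) = Add(Pow(N, 2), N) = Add(N, Pow(N, 2)))
Add(Mul(Function('s')(Function('F')(1), M), Pow(Function('l')(30), -1)), Mul(-2981, Pow(-2755, -1))) = Add(Mul(Mul(1, Add(1, 1)), Pow(Pow(30, 2), -1)), Mul(-2981, Pow(-2755, -1))) = Add(Mul(Mul(1, 2), Pow(900, -1)), Mul(-2981, Rational(-1, 2755))) = Add(Mul(2, Rational(1, 900)), Rational(2981, 2755)) = Add(Rational(1, 450), Rational(2981, 2755)) = Rational(268841, 247950)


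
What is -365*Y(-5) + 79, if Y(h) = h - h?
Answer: 79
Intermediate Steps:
Y(h) = 0
-365*Y(-5) + 79 = -365*0 + 79 = 0 + 79 = 79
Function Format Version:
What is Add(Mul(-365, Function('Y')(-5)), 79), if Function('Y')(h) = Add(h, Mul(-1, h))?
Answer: 79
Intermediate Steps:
Function('Y')(h) = 0
Add(Mul(-365, Function('Y')(-5)), 79) = Add(Mul(-365, 0), 79) = Add(0, 79) = 79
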